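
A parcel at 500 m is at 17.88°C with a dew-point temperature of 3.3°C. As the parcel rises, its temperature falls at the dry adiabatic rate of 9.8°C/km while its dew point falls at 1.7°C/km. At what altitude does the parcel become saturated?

T and T_d converge at 9.8 − 1.7 = 8.1°C per km
Height above start = (17.88 − 3.3) / 8.1 = 1.8 km
LCL altitude = 500 m + 1800 m = 2300 m

2300 m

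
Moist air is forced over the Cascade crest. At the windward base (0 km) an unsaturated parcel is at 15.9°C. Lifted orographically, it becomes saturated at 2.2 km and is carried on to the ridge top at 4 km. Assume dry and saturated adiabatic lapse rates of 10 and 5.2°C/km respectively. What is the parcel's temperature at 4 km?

0 → 2200 m (dry, 10°C/km): ΔT = -10 × 2.2 = -22°C → T = -6.1°C
2200 → 4000 m (saturated, 5.2°C/km): ΔT = -5.2 × 1.8 = -9.36°C → T = -15.46°C

-15.46°C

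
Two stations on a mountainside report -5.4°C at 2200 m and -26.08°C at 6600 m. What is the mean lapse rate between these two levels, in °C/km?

Γ = −ΔT/Δz = (-5.4 − (-26.08)) / (6600 − 2200) m
  = 20.68°C / 4.4 km = 4.7°C/km

4.7°C/km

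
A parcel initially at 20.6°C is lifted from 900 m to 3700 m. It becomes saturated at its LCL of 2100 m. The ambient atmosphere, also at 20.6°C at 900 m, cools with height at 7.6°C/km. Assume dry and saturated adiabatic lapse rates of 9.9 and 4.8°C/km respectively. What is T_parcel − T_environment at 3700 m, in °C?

+1.72°C (parcel warmer than environment)

Parcel:
  900 → 2100 m (dry, 9.9°C/km): ΔT = -9.9 × 1.2 = -11.88°C → T = 8.72°C
  2100 → 3700 m (saturated, 4.8°C/km): ΔT = -4.8 × 1.6 = -7.68°C → T = 1.04°C
Environment:
  900 → 3700 m (environment, 7.6°C/km): ΔT = -7.6 × 2.8 = -21.28°C → T = -0.68°C
T_parcel − T_env = 1.04 − (-0.68) = +1.72°C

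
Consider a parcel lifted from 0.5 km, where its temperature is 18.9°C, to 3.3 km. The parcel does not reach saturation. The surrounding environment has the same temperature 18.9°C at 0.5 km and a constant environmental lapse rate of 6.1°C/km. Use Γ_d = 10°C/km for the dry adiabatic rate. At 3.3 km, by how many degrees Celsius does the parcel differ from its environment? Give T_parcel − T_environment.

Parcel:
  Dry to 3300 m: -10 × 2.8 km = -28°C, so T = -9.1°C.
Environment:
  Environment to 3300 m: -6.1 × 2.8 km = -17.08°C, so T = 1.82°C.
T_parcel − T_env = -9.1 − 1.82 = -10.92°C

-10.92°C (parcel cooler than environment)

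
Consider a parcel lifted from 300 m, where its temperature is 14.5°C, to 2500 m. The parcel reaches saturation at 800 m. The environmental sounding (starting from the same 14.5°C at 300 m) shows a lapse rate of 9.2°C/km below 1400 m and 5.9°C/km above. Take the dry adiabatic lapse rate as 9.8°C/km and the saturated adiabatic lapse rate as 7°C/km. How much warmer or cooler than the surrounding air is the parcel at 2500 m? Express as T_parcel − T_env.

Parcel:
  300 → 800 m (dry, 9.8°C/km): ΔT = -9.8 × 0.5 = -4.9°C → T = 9.6°C
  800 → 2500 m (saturated, 7°C/km): ΔT = -7 × 1.7 = -11.9°C → T = -2.3°C
Environment:
  300 → 1400 m (environment, lower layer, 9.2°C/km): ΔT = -9.2 × 1.1 = -10.12°C → T = 4.38°C
  1400 → 2500 m (environment, upper layer, 5.9°C/km): ΔT = -5.9 × 1.1 = -6.49°C → T = -2.11°C
T_parcel − T_env = -2.3 − (-2.11) = -0.19°C

-0.19°C (parcel cooler than environment)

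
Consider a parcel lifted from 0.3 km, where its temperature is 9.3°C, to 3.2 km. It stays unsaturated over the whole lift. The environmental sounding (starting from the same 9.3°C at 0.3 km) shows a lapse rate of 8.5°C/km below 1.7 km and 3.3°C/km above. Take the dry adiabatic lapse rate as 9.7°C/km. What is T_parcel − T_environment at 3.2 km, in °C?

Parcel:
  From 300 m to 3200 m (dry): cools by 9.7 × 2.9 = 28.13°C, giving -18.83°C.
Environment:
  From 300 m to 1700 m (environment, lower layer): cools by 8.5 × 1.4 = 11.9°C, giving -2.6°C.
  From 1700 m to 3200 m (environment, upper layer): cools by 3.3 × 1.5 = 4.95°C, giving -7.55°C.
T_parcel − T_env = -18.83 − (-7.55) = -11.28°C

-11.28°C (parcel cooler than environment)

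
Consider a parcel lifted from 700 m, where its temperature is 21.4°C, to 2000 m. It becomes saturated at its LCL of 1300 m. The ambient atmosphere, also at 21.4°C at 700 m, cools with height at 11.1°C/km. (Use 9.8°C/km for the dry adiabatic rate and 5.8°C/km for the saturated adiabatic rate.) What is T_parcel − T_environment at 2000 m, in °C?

+4.49°C (parcel warmer than environment)

Parcel:
  700–1300 m, dry: Δz = 0.6 km ⇒ ΔT = -5.88°C; T = 15.52°C
  1300–2000 m, saturated: Δz = 0.7 km ⇒ ΔT = -4.06°C; T = 11.46°C
Environment:
  700–2000 m, environment: Δz = 1.3 km ⇒ ΔT = -14.43°C; T = 6.97°C
T_parcel − T_env = 11.46 − 6.97 = +4.49°C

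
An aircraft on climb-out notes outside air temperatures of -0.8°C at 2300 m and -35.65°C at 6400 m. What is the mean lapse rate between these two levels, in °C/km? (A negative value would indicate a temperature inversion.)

Γ = −ΔT/Δz = (-0.8 − (-35.65)) / (6400 − 2300) m
  = 34.85°C / 4.1 km = 8.5°C/km

8.5°C/km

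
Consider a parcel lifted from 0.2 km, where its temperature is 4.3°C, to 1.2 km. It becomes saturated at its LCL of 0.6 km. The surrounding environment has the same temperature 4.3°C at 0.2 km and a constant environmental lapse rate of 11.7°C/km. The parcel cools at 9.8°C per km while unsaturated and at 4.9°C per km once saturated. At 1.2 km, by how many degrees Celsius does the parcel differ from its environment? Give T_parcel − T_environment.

Parcel:
  From 200 m to 600 m (dry): cools by 9.8 × 0.4 = 3.92°C, giving 0.38°C.
  From 600 m to 1200 m (saturated): cools by 4.9 × 0.6 = 2.94°C, giving -2.56°C.
Environment:
  From 200 m to 1200 m (environment): cools by 11.7 × 1 = 11.7°C, giving -7.4°C.
T_parcel − T_env = -2.56 − (-7.4) = +4.84°C

+4.84°C (parcel warmer than environment)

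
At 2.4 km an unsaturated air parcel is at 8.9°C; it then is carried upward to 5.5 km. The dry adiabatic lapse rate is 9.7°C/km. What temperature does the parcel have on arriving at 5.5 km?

Dry adiabatic to 5500 m: -9.7 × 3.1 km = -30.07°C, so T = -21.17°C.

-21.17°C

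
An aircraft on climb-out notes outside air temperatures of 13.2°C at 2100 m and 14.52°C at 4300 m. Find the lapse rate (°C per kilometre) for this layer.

-0.6°C/km

Γ = −ΔT/Δz = (13.2 − 14.52) / (4300 − 2100) m
  = -1.32°C / 2.2 km = -0.6°C/km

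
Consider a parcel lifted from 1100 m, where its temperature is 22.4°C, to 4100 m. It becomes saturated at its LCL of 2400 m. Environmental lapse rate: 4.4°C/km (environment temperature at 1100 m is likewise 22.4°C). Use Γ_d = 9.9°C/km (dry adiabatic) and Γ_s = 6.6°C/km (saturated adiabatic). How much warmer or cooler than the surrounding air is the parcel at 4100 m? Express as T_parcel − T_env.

Parcel:
  1100–2400 m, dry: Δz = 1.3 km ⇒ ΔT = -12.87°C; T = 9.53°C
  2400–4100 m, saturated: Δz = 1.7 km ⇒ ΔT = -11.22°C; T = -1.69°C
Environment:
  1100–4100 m, environment: Δz = 3 km ⇒ ΔT = -13.2°C; T = 9.2°C
T_parcel − T_env = -1.69 − 9.2 = -10.89°C

-10.89°C (parcel cooler than environment)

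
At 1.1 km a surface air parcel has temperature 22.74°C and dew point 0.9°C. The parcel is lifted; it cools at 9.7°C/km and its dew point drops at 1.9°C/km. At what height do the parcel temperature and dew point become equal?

T and T_d converge at 9.7 − 1.9 = 7.8°C per km
Height above start = (22.74 − 0.9) / 7.8 = 2.8 km
LCL altitude = 1100 m + 2800 m = 3900 m

3.9 km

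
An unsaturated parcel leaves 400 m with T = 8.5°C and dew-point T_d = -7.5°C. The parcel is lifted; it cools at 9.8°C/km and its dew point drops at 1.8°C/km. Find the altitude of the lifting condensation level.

2400 m

T and T_d converge at 9.8 − 1.8 = 8°C per km
Height above start = (8.5 − (-7.5)) / 8 = 2 km
LCL altitude = 400 m + 2000 m = 2400 m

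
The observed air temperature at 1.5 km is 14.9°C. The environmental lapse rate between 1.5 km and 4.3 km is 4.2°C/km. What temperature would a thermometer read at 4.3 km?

3.14°C

Environmental to 4300 m: -4.2 × 2.8 km = -11.76°C, so T = 3.14°C.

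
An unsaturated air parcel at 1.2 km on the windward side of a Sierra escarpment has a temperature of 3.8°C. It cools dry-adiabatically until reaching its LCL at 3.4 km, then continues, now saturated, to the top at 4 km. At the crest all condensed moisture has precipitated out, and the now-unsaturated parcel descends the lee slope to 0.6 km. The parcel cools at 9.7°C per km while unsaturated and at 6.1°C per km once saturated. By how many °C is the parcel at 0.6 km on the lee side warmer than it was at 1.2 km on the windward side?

+7.98°C

1200–3400 m, dry: Δz = 2.2 km ⇒ ΔT = -21.34°C; T = -17.54°C
3400–4000 m, saturated: Δz = 0.6 km ⇒ ΔT = -3.66°C; T = -21.2°C
4000–600 m, dry descent: Δz = 3.4 km ⇒ ΔT = +32.98°C; T = 11.78°C
Net change vs windward start: 11.78 − 3.8 = +7.98°C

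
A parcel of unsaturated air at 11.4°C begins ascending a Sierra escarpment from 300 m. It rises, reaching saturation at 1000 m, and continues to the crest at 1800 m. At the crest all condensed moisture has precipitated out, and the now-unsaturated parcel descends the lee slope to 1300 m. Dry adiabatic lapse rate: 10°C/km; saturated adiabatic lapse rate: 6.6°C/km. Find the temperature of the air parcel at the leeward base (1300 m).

4.12°C

300 → 1000 m (dry, 10°C/km): ΔT = -10 × 0.7 = -7°C → T = 4.4°C
1000 → 1800 m (saturated, 6.6°C/km): ΔT = -6.6 × 0.8 = -5.28°C → T = -0.88°C
1800 → 1300 m (dry descent, 10°C/km): ΔT = +10 × 0.5 = +5°C → T = 4.12°C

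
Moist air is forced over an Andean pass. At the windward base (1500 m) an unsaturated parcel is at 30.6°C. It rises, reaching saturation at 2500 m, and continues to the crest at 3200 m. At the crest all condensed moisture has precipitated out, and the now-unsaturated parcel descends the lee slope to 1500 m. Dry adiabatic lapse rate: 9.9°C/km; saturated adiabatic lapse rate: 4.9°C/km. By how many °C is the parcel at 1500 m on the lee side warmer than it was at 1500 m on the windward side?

From 1500 m to 2500 m (dry): cools by 9.9 × 1 = 9.9°C, giving 20.7°C.
From 2500 m to 3200 m (saturated): cools by 4.9 × 0.7 = 3.43°C, giving 17.27°C.
From 3200 m to 1500 m (dry descent): warms by 9.9 × 1.7 = 16.83°C, giving 34.1°C.
Net change vs windward start: 34.1 − 30.6 = +3.5°C

+3.5°C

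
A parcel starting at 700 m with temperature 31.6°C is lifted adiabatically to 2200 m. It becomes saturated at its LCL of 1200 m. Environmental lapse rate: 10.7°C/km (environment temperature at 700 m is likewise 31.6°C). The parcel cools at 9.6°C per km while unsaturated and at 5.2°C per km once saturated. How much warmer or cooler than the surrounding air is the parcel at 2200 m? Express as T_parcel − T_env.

Parcel:
  From 700 m to 1200 m (dry): cools by 9.6 × 0.5 = 4.8°C, giving 26.8°C.
  From 1200 m to 2200 m (saturated): cools by 5.2 × 1 = 5.2°C, giving 21.6°C.
Environment:
  From 700 m to 2200 m (environment): cools by 10.7 × 1.5 = 16.05°C, giving 15.55°C.
T_parcel − T_env = 21.6 − 15.55 = +6.05°C

+6.05°C (parcel warmer than environment)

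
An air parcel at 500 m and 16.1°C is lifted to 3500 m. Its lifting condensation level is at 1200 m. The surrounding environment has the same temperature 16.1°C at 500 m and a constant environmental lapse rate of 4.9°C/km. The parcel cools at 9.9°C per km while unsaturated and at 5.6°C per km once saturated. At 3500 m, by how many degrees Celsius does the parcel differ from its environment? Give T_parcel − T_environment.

-5.11°C (parcel cooler than environment)

Parcel:
  500 → 1200 m (dry, 9.9°C/km): ΔT = -9.9 × 0.7 = -6.93°C → T = 9.17°C
  1200 → 3500 m (saturated, 5.6°C/km): ΔT = -5.6 × 2.3 = -12.88°C → T = -3.71°C
Environment:
  500 → 3500 m (environment, 4.9°C/km): ΔT = -4.9 × 3 = -14.7°C → T = 1.4°C
T_parcel − T_env = -3.71 − 1.4 = -5.11°C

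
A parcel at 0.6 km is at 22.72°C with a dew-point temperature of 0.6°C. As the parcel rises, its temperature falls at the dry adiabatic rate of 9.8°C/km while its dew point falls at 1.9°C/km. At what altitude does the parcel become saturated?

T and T_d converge at 9.8 − 1.9 = 7.9°C per km
Height above start = (22.72 − 0.6) / 7.9 = 2.8 km
LCL altitude = 600 m + 2800 m = 3400 m

3.4 km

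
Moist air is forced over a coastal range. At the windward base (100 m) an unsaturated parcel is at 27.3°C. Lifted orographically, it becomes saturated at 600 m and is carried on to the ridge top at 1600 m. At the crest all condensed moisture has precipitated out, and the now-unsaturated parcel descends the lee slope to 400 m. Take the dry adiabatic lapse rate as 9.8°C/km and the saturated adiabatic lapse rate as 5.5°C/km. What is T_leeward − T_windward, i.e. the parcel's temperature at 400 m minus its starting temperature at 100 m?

+1.36°C

100 → 600 m (dry, 9.8°C/km): ΔT = -9.8 × 0.5 = -4.9°C → T = 22.4°C
600 → 1600 m (saturated, 5.5°C/km): ΔT = -5.5 × 1 = -5.5°C → T = 16.9°C
1600 → 400 m (dry descent, 9.8°C/km): ΔT = +9.8 × 1.2 = +11.76°C → T = 28.66°C
Net change vs windward start: 28.66 − 27.3 = +1.36°C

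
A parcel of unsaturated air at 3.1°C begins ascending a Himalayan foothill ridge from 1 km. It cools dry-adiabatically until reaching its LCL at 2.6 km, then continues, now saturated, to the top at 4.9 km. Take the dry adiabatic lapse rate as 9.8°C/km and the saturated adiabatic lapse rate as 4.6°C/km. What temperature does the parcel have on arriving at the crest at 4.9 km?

-23.16°C

Dry to 2600 m: -9.8 × 1.6 km = -15.68°C, so T = -12.58°C.
Saturated to 4900 m: -4.6 × 2.3 km = -10.58°C, so T = -23.16°C.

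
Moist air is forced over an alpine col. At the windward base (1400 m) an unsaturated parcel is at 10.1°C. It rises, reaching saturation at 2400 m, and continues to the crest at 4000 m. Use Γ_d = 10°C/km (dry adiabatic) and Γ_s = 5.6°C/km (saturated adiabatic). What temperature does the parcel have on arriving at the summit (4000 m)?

Dry to 2400 m: -10 × 1 km = -10°C, so T = 0.1°C.
Saturated to 4000 m: -5.6 × 1.6 km = -8.96°C, so T = -8.86°C.

-8.86°C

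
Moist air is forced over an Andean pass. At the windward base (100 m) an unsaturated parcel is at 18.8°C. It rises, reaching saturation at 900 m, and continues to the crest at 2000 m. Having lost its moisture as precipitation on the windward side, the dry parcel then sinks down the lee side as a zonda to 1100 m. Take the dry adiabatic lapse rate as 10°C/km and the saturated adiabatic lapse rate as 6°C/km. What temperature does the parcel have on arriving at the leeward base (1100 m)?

13.2°C

100 → 900 m (dry, 10°C/km): ΔT = -10 × 0.8 = -8°C → T = 10.8°C
900 → 2000 m (saturated, 6°C/km): ΔT = -6 × 1.1 = -6.6°C → T = 4.2°C
2000 → 1100 m (dry descent, 10°C/km): ΔT = +10 × 0.9 = +9°C → T = 13.2°C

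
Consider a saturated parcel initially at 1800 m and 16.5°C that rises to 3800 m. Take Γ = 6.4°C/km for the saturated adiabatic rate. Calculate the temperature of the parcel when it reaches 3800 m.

3.7°C

1800–3800 m, saturated adiabatic: Δz = 2 km ⇒ ΔT = -12.8°C; T = 3.7°C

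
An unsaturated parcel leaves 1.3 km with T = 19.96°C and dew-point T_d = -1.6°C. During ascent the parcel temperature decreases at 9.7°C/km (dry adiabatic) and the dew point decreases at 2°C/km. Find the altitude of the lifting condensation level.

4.1 km

T and T_d converge at 9.7 − 2 = 7.7°C per km
Height above start = (19.96 − (-1.6)) / 7.7 = 2.8 km
LCL altitude = 1300 m + 2800 m = 4100 m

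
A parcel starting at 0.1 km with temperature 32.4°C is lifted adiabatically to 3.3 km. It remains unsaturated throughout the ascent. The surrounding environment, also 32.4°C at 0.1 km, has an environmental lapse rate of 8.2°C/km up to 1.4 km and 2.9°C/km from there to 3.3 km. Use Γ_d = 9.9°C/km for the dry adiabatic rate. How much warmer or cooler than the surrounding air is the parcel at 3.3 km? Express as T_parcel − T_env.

-15.51°C (parcel cooler than environment)

Parcel:
  100–3300 m, dry: Δz = 3.2 km ⇒ ΔT = -31.68°C; T = 0.72°C
Environment:
  100–1400 m, environment, lower layer: Δz = 1.3 km ⇒ ΔT = -10.66°C; T = 21.74°C
  1400–3300 m, environment, upper layer: Δz = 1.9 km ⇒ ΔT = -5.51°C; T = 16.23°C
T_parcel − T_env = 0.72 − 16.23 = -15.51°C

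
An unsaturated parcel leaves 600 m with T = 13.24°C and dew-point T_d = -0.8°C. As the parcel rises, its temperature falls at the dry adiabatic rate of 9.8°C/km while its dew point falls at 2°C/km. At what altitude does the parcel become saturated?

2400 m

T and T_d converge at 9.8 − 2 = 7.8°C per km
Height above start = (13.24 − (-0.8)) / 7.8 = 1.8 km
LCL altitude = 600 m + 1800 m = 2400 m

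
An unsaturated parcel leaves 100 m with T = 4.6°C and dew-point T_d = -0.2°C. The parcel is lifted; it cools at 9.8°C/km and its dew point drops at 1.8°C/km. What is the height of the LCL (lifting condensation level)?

700 m

T and T_d converge at 9.8 − 1.8 = 8°C per km
Height above start = (4.6 − (-0.2)) / 8 = 0.6 km
LCL altitude = 100 m + 600 m = 700 m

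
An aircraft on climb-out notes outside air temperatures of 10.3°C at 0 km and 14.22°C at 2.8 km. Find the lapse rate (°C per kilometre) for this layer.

-1.4°C/km

Γ = −ΔT/Δz = (10.3 − 14.22) / (2800 − 0) m
  = -3.92°C / 2.8 km = -1.4°C/km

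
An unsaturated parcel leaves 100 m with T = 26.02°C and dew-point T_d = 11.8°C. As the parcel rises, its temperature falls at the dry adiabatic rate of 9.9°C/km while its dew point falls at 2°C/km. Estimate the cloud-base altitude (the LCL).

1900 m

T and T_d converge at 9.9 − 2 = 7.9°C per km
Height above start = (26.02 − 11.8) / 7.9 = 1.8 km
LCL altitude = 100 m + 1800 m = 1900 m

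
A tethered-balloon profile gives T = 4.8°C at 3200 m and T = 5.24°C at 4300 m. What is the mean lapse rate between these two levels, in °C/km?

-0.4°C/km

Γ = −ΔT/Δz = (4.8 − 5.24) / (4300 − 3200) m
  = -0.44°C / 1.1 km = -0.4°C/km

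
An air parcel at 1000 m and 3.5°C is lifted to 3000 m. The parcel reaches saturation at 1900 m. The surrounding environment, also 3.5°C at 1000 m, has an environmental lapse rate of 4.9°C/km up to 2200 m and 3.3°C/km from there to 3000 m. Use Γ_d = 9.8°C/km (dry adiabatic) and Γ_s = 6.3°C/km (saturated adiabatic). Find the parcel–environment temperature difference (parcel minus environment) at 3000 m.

-7.23°C (parcel cooler than environment)

Parcel:
  From 1000 m to 1900 m (dry): cools by 9.8 × 0.9 = 8.82°C, giving -5.32°C.
  From 1900 m to 3000 m (saturated): cools by 6.3 × 1.1 = 6.93°C, giving -12.25°C.
Environment:
  From 1000 m to 2200 m (environment, lower layer): cools by 4.9 × 1.2 = 5.88°C, giving -2.38°C.
  From 2200 m to 3000 m (environment, upper layer): cools by 3.3 × 0.8 = 2.64°C, giving -5.02°C.
T_parcel − T_env = -12.25 − (-5.02) = -7.23°C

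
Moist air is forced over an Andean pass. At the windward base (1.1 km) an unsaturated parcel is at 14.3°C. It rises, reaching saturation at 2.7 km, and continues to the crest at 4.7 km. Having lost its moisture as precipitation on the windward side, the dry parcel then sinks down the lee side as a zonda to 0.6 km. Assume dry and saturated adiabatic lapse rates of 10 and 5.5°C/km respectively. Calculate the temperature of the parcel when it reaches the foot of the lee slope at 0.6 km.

1100–2700 m, dry: Δz = 1.6 km ⇒ ΔT = -16°C; T = -1.7°C
2700–4700 m, saturated: Δz = 2 km ⇒ ΔT = -11°C; T = -12.7°C
4700–600 m, dry descent: Δz = 4.1 km ⇒ ΔT = +41°C; T = 28.3°C

28.3°C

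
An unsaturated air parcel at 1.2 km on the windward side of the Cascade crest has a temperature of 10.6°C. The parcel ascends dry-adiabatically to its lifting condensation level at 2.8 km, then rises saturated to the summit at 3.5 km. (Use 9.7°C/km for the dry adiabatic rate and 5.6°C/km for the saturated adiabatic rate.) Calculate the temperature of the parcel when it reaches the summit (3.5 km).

-8.84°C

Dry to 2800 m: -9.7 × 1.6 km = -15.52°C, so T = -4.92°C.
Saturated to 3500 m: -5.6 × 0.7 km = -3.92°C, so T = -8.84°C.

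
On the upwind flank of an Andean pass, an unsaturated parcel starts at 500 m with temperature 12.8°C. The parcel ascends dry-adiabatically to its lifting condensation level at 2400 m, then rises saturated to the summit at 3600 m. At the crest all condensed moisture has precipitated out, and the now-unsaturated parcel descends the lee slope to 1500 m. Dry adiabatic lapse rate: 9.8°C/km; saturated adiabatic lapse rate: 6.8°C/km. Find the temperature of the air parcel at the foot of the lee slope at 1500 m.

6.6°C

Dry to 2400 m: -9.8 × 1.9 km = -18.62°C, so T = -5.82°C.
Saturated to 3600 m: -6.8 × 1.2 km = -8.16°C, so T = -13.98°C.
Dry descent to 1500 m: +9.8 × 2.1 km = +20.58°C, so T = 6.6°C.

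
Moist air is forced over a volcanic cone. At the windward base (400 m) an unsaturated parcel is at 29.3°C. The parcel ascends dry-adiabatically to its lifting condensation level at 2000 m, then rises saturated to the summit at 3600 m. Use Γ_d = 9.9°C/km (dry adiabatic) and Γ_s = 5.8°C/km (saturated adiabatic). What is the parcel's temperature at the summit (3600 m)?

400 → 2000 m (dry, 9.9°C/km): ΔT = -9.9 × 1.6 = -15.84°C → T = 13.46°C
2000 → 3600 m (saturated, 5.8°C/km): ΔT = -5.8 × 1.6 = -9.28°C → T = 4.18°C

4.18°C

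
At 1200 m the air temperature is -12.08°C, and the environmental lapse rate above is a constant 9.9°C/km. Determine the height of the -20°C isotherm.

2000 m

Height above start = (-12.08 − (-20)) / 9.9 = 0.8 km
Altitude = 1200 m + 800 m = 2000 m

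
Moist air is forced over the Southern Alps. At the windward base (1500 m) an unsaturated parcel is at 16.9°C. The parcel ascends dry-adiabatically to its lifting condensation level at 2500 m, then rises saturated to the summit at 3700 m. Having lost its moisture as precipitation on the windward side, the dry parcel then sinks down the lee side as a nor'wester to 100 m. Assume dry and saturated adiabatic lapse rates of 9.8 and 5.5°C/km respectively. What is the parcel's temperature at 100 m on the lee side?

35.78°C

Dry to 2500 m: -9.8 × 1 km = -9.8°C, so T = 7.1°C.
Saturated to 3700 m: -5.5 × 1.2 km = -6.6°C, so T = 0.5°C.
Dry descent to 100 m: +9.8 × 3.6 km = +35.28°C, so T = 35.78°C.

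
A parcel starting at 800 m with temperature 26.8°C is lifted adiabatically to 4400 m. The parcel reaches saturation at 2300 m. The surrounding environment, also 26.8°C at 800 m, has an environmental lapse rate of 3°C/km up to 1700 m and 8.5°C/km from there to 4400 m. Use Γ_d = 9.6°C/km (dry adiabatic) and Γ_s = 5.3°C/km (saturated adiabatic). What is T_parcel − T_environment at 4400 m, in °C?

+0.12°C (parcel warmer than environment)

Parcel:
  From 800 m to 2300 m (dry): cools by 9.6 × 1.5 = 14.4°C, giving 12.4°C.
  From 2300 m to 4400 m (saturated): cools by 5.3 × 2.1 = 11.13°C, giving 1.27°C.
Environment:
  From 800 m to 1700 m (environment, lower layer): cools by 3 × 0.9 = 2.7°C, giving 24.1°C.
  From 1700 m to 4400 m (environment, upper layer): cools by 8.5 × 2.7 = 22.95°C, giving 1.15°C.
T_parcel − T_env = 1.27 − 1.15 = +0.12°C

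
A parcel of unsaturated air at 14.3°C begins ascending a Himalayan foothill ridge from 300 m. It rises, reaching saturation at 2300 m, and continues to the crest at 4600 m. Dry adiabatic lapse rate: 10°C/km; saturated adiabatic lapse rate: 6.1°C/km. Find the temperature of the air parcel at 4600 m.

-19.73°C

From 300 m to 2300 m (dry): cools by 10 × 2 = 20°C, giving -5.7°C.
From 2300 m to 4600 m (saturated): cools by 6.1 × 2.3 = 14.03°C, giving -19.73°C.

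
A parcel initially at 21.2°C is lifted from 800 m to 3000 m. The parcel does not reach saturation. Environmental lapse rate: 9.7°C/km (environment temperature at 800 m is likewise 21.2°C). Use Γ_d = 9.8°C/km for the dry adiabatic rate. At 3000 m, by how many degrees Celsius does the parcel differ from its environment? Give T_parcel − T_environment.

Parcel:
  800–3000 m, dry: Δz = 2.2 km ⇒ ΔT = -21.56°C; T = -0.36°C
Environment:
  800–3000 m, environment: Δz = 2.2 km ⇒ ΔT = -21.34°C; T = -0.14°C
T_parcel − T_env = -0.36 − (-0.14) = -0.22°C

-0.22°C (parcel cooler than environment)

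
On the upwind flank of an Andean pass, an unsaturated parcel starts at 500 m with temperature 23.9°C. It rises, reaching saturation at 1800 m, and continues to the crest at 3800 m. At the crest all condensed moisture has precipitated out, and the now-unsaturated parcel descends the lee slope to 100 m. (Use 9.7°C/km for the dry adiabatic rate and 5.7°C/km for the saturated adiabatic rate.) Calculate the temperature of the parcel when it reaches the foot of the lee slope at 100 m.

35.78°C

500 → 1800 m (dry, 9.7°C/km): ΔT = -9.7 × 1.3 = -12.61°C → T = 11.29°C
1800 → 3800 m (saturated, 5.7°C/km): ΔT = -5.7 × 2 = -11.4°C → T = -0.11°C
3800 → 100 m (dry descent, 9.7°C/km): ΔT = +9.7 × 3.7 = +35.89°C → T = 35.78°C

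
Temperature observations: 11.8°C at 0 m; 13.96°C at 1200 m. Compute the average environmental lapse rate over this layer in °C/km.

Γ = −ΔT/Δz = (11.8 − 13.96) / (1200 − 0) m
  = -2.16°C / 1.2 km = -1.8°C/km

-1.8°C/km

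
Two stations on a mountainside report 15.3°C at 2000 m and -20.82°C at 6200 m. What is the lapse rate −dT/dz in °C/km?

8.6°C/km

Γ = −ΔT/Δz = (15.3 − (-20.82)) / (6200 − 2000) m
  = 36.12°C / 4.2 km = 8.6°C/km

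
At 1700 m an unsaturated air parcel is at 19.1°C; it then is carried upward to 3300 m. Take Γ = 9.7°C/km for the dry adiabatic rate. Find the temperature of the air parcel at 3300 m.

Dry adiabatic to 3300 m: -9.7 × 1.6 km = -15.52°C, so T = 3.58°C.

3.58°C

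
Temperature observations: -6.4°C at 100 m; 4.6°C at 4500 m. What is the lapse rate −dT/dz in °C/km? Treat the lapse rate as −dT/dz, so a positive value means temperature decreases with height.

Γ = −ΔT/Δz = (-6.4 − 4.6) / (4500 − 100) m
  = -11°C / 4.4 km = -2.5°C/km

-2.5°C/km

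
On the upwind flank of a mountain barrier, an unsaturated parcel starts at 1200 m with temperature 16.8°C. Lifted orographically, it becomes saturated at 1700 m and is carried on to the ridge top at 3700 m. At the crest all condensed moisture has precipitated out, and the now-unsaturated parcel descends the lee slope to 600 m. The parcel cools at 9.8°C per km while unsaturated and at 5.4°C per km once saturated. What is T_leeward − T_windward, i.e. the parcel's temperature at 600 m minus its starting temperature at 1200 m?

+14.68°C

From 1200 m to 1700 m (dry): cools by 9.8 × 0.5 = 4.9°C, giving 11.9°C.
From 1700 m to 3700 m (saturated): cools by 5.4 × 2 = 10.8°C, giving 1.1°C.
From 3700 m to 600 m (dry descent): warms by 9.8 × 3.1 = 30.38°C, giving 31.48°C.
Net change vs windward start: 31.48 − 16.8 = +14.68°C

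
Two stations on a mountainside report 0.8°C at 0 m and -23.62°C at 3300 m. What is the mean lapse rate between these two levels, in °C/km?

7.4°C/km

Γ = −ΔT/Δz = (0.8 − (-23.62)) / (3300 − 0) m
  = 24.42°C / 3.3 km = 7.4°C/km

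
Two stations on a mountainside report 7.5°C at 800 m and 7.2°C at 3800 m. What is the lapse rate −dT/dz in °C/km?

Γ = −ΔT/Δz = (7.5 − 7.2) / (3800 − 800) m
  = 0.3°C / 3 km = 0.1°C/km

0.1°C/km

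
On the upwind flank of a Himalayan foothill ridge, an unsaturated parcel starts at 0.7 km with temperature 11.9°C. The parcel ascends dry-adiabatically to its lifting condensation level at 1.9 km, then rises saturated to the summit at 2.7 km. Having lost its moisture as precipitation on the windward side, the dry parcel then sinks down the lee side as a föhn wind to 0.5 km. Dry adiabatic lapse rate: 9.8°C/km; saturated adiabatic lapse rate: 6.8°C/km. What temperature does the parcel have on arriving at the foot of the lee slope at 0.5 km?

16.26°C

Dry to 1900 m: -9.8 × 1.2 km = -11.76°C, so T = 0.14°C.
Saturated to 2700 m: -6.8 × 0.8 km = -5.44°C, so T = -5.3°C.
Dry descent to 500 m: +9.8 × 2.2 km = +21.56°C, so T = 16.26°C.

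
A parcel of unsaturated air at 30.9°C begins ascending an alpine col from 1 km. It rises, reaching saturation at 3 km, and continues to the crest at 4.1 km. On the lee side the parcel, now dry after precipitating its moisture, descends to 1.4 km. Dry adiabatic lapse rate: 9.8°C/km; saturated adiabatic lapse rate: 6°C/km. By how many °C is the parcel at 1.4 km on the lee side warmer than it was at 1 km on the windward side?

1000–3000 m, dry: Δz = 2 km ⇒ ΔT = -19.6°C; T = 11.3°C
3000–4100 m, saturated: Δz = 1.1 km ⇒ ΔT = -6.6°C; T = 4.7°C
4100–1400 m, dry descent: Δz = 2.7 km ⇒ ΔT = +26.46°C; T = 31.16°C
Net change vs windward start: 31.16 − 30.9 = +0.26°C

+0.26°C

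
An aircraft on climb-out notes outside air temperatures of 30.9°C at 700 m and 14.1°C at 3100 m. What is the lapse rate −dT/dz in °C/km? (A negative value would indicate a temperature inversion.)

Γ = −ΔT/Δz = (30.9 − 14.1) / (3100 − 700) m
  = 16.8°C / 2.4 km = 7°C/km

7°C/km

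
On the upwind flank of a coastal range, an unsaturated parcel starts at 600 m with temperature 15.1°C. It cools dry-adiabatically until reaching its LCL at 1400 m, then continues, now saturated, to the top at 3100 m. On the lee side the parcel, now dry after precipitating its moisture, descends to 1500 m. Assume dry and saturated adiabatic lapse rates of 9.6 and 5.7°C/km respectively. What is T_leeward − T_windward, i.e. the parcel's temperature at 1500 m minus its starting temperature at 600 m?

-2.01°C

From 600 m to 1400 m (dry): cools by 9.6 × 0.8 = 7.68°C, giving 7.42°C.
From 1400 m to 3100 m (saturated): cools by 5.7 × 1.7 = 9.69°C, giving -2.27°C.
From 3100 m to 1500 m (dry descent): warms by 9.6 × 1.6 = 15.36°C, giving 13.09°C.
Net change vs windward start: 13.09 − 15.1 = -2.01°C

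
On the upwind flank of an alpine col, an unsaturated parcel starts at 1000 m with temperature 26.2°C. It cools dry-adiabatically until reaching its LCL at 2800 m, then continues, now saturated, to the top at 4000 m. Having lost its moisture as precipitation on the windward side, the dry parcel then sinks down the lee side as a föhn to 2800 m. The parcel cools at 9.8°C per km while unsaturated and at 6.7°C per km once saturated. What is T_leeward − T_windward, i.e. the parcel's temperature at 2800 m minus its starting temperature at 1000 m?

-13.92°C

1000–2800 m, dry: Δz = 1.8 km ⇒ ΔT = -17.64°C; T = 8.56°C
2800–4000 m, saturated: Δz = 1.2 km ⇒ ΔT = -8.04°C; T = 0.52°C
4000–2800 m, dry descent: Δz = 1.2 km ⇒ ΔT = +11.76°C; T = 12.28°C
Net change vs windward start: 12.28 − 26.2 = -13.92°C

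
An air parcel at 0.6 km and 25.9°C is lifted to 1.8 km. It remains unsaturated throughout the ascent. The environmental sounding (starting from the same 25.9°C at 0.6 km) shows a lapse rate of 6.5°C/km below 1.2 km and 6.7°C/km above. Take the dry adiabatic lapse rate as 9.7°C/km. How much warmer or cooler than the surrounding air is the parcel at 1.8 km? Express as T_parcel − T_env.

-3.72°C (parcel cooler than environment)

Parcel:
  From 600 m to 1800 m (dry): cools by 9.7 × 1.2 = 11.64°C, giving 14.26°C.
Environment:
  From 600 m to 1200 m (environment, lower layer): cools by 6.5 × 0.6 = 3.9°C, giving 22°C.
  From 1200 m to 1800 m (environment, upper layer): cools by 6.7 × 0.6 = 4.02°C, giving 17.98°C.
T_parcel − T_env = 14.26 − 17.98 = -3.72°C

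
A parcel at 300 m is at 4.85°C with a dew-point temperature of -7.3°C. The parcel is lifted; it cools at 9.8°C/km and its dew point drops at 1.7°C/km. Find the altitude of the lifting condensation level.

T and T_d converge at 9.8 − 1.7 = 8.1°C per km
Height above start = (4.85 − (-7.3)) / 8.1 = 1.5 km
LCL altitude = 300 m + 1500 m = 1800 m

1800 m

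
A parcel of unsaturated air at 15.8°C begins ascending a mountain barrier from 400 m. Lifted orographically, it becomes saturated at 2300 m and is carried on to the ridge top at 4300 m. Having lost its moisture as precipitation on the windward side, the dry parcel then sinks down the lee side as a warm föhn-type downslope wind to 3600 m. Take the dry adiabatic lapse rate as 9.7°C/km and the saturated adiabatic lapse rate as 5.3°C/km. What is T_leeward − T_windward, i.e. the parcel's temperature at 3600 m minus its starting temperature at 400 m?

-22.24°C

400–2300 m, dry: Δz = 1.9 km ⇒ ΔT = -18.43°C; T = -2.63°C
2300–4300 m, saturated: Δz = 2 km ⇒ ΔT = -10.6°C; T = -13.23°C
4300–3600 m, dry descent: Δz = 0.7 km ⇒ ΔT = +6.79°C; T = -6.44°C
Net change vs windward start: -6.44 − 15.8 = -22.24°C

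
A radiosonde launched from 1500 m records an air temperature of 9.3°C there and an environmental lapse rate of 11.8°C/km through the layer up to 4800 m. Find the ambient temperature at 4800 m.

-29.64°C

1500 → 4800 m (environmental, 11.8°C/km): ΔT = -11.8 × 3.3 = -38.94°C → T = -29.64°C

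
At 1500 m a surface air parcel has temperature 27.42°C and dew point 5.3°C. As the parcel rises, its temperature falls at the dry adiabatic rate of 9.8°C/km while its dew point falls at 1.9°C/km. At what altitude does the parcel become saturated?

4300 m

T and T_d converge at 9.8 − 1.9 = 7.9°C per km
Height above start = (27.42 − 5.3) / 7.9 = 2.8 km
LCL altitude = 1500 m + 2800 m = 4300 m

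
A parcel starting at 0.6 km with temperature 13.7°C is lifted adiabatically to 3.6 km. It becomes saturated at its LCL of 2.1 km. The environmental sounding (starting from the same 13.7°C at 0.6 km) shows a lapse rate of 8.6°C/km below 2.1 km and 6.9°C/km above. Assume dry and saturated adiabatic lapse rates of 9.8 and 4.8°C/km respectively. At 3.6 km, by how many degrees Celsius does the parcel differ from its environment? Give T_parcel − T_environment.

+1.35°C (parcel warmer than environment)

Parcel:
  600 → 2100 m (dry, 9.8°C/km): ΔT = -9.8 × 1.5 = -14.7°C → T = -1°C
  2100 → 3600 m (saturated, 4.8°C/km): ΔT = -4.8 × 1.5 = -7.2°C → T = -8.2°C
Environment:
  600 → 2100 m (environment, lower layer, 8.6°C/km): ΔT = -8.6 × 1.5 = -12.9°C → T = 0.8°C
  2100 → 3600 m (environment, upper layer, 6.9°C/km): ΔT = -6.9 × 1.5 = -10.35°C → T = -9.55°C
T_parcel − T_env = -8.2 − (-9.55) = +1.35°C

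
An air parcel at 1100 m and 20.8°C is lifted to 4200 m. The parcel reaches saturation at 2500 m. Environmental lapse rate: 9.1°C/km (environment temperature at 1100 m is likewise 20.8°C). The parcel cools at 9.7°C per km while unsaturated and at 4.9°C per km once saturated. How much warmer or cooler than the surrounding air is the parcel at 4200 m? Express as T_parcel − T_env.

Parcel:
  From 1100 m to 2500 m (dry): cools by 9.7 × 1.4 = 13.58°C, giving 7.22°C.
  From 2500 m to 4200 m (saturated): cools by 4.9 × 1.7 = 8.33°C, giving -1.11°C.
Environment:
  From 1100 m to 4200 m (environment): cools by 9.1 × 3.1 = 28.21°C, giving -7.41°C.
T_parcel − T_env = -1.11 − (-7.41) = +6.3°C

+6.3°C (parcel warmer than environment)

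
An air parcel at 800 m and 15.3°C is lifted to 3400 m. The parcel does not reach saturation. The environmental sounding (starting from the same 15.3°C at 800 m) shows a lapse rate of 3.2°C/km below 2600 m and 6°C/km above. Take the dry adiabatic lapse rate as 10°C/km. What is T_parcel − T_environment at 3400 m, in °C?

-15.44°C (parcel cooler than environment)

Parcel:
  Dry to 3400 m: -10 × 2.6 km = -26°C, so T = -10.7°C.
Environment:
  Environment, lower layer to 2600 m: -3.2 × 1.8 km = -5.76°C, so T = 9.54°C.
  Environment, upper layer to 3400 m: -6 × 0.8 km = -4.8°C, so T = 4.74°C.
T_parcel − T_env = -10.7 − 4.74 = -15.44°C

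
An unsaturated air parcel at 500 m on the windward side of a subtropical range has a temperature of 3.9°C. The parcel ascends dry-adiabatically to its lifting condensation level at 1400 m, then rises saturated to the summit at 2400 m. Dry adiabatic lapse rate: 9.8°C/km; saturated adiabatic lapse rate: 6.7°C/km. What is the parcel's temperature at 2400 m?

500–1400 m, dry: Δz = 0.9 km ⇒ ΔT = -8.82°C; T = -4.92°C
1400–2400 m, saturated: Δz = 1 km ⇒ ΔT = -6.7°C; T = -11.62°C

-11.62°C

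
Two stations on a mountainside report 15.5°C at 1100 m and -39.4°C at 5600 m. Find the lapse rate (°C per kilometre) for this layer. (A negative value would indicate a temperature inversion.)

12.2°C/km

Γ = −ΔT/Δz = (15.5 − (-39.4)) / (5600 − 1100) m
  = 54.9°C / 4.5 km = 12.2°C/km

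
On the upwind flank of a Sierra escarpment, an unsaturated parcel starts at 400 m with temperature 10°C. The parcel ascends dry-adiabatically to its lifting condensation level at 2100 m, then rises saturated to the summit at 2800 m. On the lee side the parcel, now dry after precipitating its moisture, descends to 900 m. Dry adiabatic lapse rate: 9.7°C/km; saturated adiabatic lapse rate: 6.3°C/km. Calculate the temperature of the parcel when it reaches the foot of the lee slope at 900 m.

7.53°C

400 → 2100 m (dry, 9.7°C/km): ΔT = -9.7 × 1.7 = -16.49°C → T = -6.49°C
2100 → 2800 m (saturated, 6.3°C/km): ΔT = -6.3 × 0.7 = -4.41°C → T = -10.9°C
2800 → 900 m (dry descent, 9.7°C/km): ΔT = +9.7 × 1.9 = +18.43°C → T = 7.53°C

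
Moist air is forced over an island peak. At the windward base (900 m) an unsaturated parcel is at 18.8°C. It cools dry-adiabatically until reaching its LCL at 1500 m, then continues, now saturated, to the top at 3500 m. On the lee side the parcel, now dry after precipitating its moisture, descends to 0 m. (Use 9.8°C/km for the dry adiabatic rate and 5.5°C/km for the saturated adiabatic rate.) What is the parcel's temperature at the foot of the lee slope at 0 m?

36.22°C

Dry to 1500 m: -9.8 × 0.6 km = -5.88°C, so T = 12.92°C.
Saturated to 3500 m: -5.5 × 2 km = -11°C, so T = 1.92°C.
Dry descent to 0 m: +9.8 × 3.5 km = +34.3°C, so T = 36.22°C.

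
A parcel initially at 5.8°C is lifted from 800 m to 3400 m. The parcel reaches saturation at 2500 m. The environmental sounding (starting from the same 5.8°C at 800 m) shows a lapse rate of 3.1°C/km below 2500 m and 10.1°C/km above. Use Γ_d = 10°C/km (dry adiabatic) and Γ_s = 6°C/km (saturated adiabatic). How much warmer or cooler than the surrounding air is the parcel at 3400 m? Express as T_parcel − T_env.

Parcel:
  From 800 m to 2500 m (dry): cools by 10 × 1.7 = 17°C, giving -11.2°C.
  From 2500 m to 3400 m (saturated): cools by 6 × 0.9 = 5.4°C, giving -16.6°C.
Environment:
  From 800 m to 2500 m (environment, lower layer): cools by 3.1 × 1.7 = 5.27°C, giving 0.53°C.
  From 2500 m to 3400 m (environment, upper layer): cools by 10.1 × 0.9 = 9.09°C, giving -8.56°C.
T_parcel − T_env = -16.6 − (-8.56) = -8.04°C

-8.04°C (parcel cooler than environment)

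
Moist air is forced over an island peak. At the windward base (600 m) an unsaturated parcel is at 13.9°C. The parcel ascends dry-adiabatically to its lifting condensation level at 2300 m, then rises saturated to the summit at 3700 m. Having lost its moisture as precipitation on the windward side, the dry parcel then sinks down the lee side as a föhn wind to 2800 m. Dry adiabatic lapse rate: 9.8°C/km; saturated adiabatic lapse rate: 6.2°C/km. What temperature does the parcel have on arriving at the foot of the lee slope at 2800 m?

Dry to 2300 m: -9.8 × 1.7 km = -16.66°C, so T = -2.76°C.
Saturated to 3700 m: -6.2 × 1.4 km = -8.68°C, so T = -11.44°C.
Dry descent to 2800 m: +9.8 × 0.9 km = +8.82°C, so T = -2.62°C.

-2.62°C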